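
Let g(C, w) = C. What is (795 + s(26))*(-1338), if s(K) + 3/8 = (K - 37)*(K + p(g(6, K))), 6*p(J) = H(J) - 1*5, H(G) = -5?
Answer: -2820281/4 ≈ -7.0507e+5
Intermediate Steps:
p(J) = -5/3 (p(J) = (-5 - 1*5)/6 = (-5 - 5)/6 = (⅙)*(-10) = -5/3)
s(K) = -3/8 + (-37 + K)*(-5/3 + K) (s(K) = -3/8 + (K - 37)*(K - 5/3) = -3/8 + (-37 + K)*(-5/3 + K))
(795 + s(26))*(-1338) = (795 + (1471/24 + 26² - 116/3*26))*(-1338) = (795 + (1471/24 + 676 - 3016/3))*(-1338) = (795 - 6433/24)*(-1338) = (12647/24)*(-1338) = -2820281/4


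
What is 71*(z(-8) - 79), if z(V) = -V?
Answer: -5041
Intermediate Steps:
71*(z(-8) - 79) = 71*(-1*(-8) - 79) = 71*(8 - 79) = 71*(-71) = -5041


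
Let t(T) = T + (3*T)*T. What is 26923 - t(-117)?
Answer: -14027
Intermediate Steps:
t(T) = T + 3*T²
26923 - t(-117) = 26923 - (-117)*(1 + 3*(-117)) = 26923 - (-117)*(1 - 351) = 26923 - (-117)*(-350) = 26923 - 1*40950 = 26923 - 40950 = -14027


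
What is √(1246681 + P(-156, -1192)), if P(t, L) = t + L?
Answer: √1245333 ≈ 1115.9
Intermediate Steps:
P(t, L) = L + t
√(1246681 + P(-156, -1192)) = √(1246681 + (-1192 - 156)) = √(1246681 - 1348) = √1245333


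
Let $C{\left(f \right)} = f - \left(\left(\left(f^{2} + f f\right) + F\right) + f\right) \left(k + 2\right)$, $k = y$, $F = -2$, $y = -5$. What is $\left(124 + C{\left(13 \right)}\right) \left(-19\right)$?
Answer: $-22496$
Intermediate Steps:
$k = -5$
$C{\left(f \right)} = -6 + 4 f + 6 f^{2}$ ($C{\left(f \right)} = f - \left(\left(\left(f^{2} + f f\right) - 2\right) + f\right) \left(-5 + 2\right) = f - \left(\left(\left(f^{2} + f^{2}\right) - 2\right) + f\right) \left(-3\right) = f - \left(\left(2 f^{2} - 2\right) + f\right) \left(-3\right) = f - \left(\left(-2 + 2 f^{2}\right) + f\right) \left(-3\right) = f - \left(-2 + f + 2 f^{2}\right) \left(-3\right) = f - \left(6 - 6 f^{2} - 3 f\right) = f + \left(-6 + 3 f + 6 f^{2}\right) = -6 + 4 f + 6 f^{2}$)
$\left(124 + C{\left(13 \right)}\right) \left(-19\right) = \left(124 + \left(-6 + 4 \cdot 13 + 6 \cdot 13^{2}\right)\right) \left(-19\right) = \left(124 + \left(-6 + 52 + 6 \cdot 169\right)\right) \left(-19\right) = \left(124 + \left(-6 + 52 + 1014\right)\right) \left(-19\right) = \left(124 + 1060\right) \left(-19\right) = 1184 \left(-19\right) = -22496$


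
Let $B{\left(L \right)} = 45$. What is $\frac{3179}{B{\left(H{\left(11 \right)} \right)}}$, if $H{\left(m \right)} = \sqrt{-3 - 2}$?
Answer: $\frac{3179}{45} \approx 70.644$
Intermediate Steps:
$H{\left(m \right)} = i \sqrt{5}$ ($H{\left(m \right)} = \sqrt{-5} = i \sqrt{5}$)
$\frac{3179}{B{\left(H{\left(11 \right)} \right)}} = \frac{3179}{45}$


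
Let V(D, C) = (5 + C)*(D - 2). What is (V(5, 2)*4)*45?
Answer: 3780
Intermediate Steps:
V(D, C) = (-2 + D)*(5 + C) (V(D, C) = (5 + C)*(-2 + D) = (-2 + D)*(5 + C))
(V(5, 2)*4)*45 = ((-10 - 2*2 + 5*5 + 2*5)*4)*45 = ((-10 - 4 + 25 + 10)*4)*45 = (21*4)*45 = 84*45 = 3780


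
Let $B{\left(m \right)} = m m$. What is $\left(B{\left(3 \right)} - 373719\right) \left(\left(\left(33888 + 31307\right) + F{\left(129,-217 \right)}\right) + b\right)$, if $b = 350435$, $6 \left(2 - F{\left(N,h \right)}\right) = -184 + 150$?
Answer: $-155327952410$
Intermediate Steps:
$F{\left(N,h \right)} = \frac{23}{3}$ ($F{\left(N,h \right)} = 2 - \frac{-184 + 150}{6} = 2 - - \frac{17}{3} = 2 + \frac{17}{3} = \frac{23}{3}$)
$B{\left(m \right)} = m^{2}$
$\left(B{\left(3 \right)} - 373719\right) \left(\left(\left(33888 + 31307\right) + F{\left(129,-217 \right)}\right) + b\right) = \left(3^{2} - 373719\right) \left(\left(\left(33888 + 31307\right) + \frac{23}{3}\right) + 350435\right) = \left(9 - 373719\right) \left(\left(65195 + \frac{23}{3}\right) + 350435\right) = - 373710 \left(\frac{195608}{3} + 350435\right) = \left(-373710\right) \frac{1246913}{3} = -155327952410$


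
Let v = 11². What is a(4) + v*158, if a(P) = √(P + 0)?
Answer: 19120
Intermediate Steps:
a(P) = √P
v = 121
a(4) + v*158 = √4 + 121*158 = 2 + 19118 = 19120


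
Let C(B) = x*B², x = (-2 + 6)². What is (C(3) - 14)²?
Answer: 16900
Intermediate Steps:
x = 16 (x = 4² = 16)
C(B) = 16*B²
(C(3) - 14)² = (16*3² - 14)² = (16*9 - 14)² = (144 - 14)² = 130² = 16900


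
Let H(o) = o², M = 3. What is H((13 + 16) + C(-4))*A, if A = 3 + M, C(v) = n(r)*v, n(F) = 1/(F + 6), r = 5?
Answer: 595350/121 ≈ 4920.3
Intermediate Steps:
n(F) = 1/(6 + F)
C(v) = v/11 (C(v) = v/(6 + 5) = v/11)
A = 6 (A = 3 + 3 = 6)
H((13 + 16) + C(-4))*A = ((13 + 16) + (1/11)*(-4))²*6 = (29 - 4/11)²*6 = (315/11)²*6 = (99225/121)*6 = 595350/121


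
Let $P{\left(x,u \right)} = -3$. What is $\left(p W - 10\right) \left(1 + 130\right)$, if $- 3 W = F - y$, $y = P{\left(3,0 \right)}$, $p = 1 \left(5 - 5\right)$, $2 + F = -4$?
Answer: $-1310$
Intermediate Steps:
$F = -6$ ($F = -2 - 4 = -6$)
$p = 0$ ($p = 1 \cdot 0 = 0$)
$y = -3$
$W = 1$ ($W = - \frac{-6 - -3}{3} = - \frac{-6 + 3}{3} = \left(- \frac{1}{3}\right) \left(-3\right) = 1$)
$\left(p W - 10\right) \left(1 + 130\right) = \left(0 \cdot 1 - 10\right) \left(1 + 130\right) = \left(0 - 10\right) 131 = \left(-10\right) 131 = -1310$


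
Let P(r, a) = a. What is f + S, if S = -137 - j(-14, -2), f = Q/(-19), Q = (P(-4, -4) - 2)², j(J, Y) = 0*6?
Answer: -2639/19 ≈ -138.89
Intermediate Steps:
j(J, Y) = 0
Q = 36 (Q = (-4 - 2)² = (-6)² = 36)
f = -36/19 (f = 36/(-19) = -1/19*36 = -36/19 ≈ -1.8947)
S = -137 (S = -137 - 1*0 = -137 + 0 = -137)
f + S = -36/19 - 137 = -2639/19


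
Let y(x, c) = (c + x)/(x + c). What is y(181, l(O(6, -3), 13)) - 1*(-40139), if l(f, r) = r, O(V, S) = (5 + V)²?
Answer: 40140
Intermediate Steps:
y(x, c) = 1 (y(x, c) = (c + x)/(c + x) = 1)
y(181, l(O(6, -3), 13)) - 1*(-40139) = 1 - 1*(-40139) = 1 + 40139 = 40140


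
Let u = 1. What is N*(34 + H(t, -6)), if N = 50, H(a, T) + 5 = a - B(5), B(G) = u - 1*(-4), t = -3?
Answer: 1050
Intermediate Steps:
B(G) = 5 (B(G) = 1 - 1*(-4) = 1 + 4 = 5)
H(a, T) = -10 + a (H(a, T) = -5 + (a - 1*5) = -5 + (a - 5) = -5 + (-5 + a) = -10 + a)
N*(34 + H(t, -6)) = 50*(34 + (-10 - 3)) = 50*(34 - 13) = 50*21 = 1050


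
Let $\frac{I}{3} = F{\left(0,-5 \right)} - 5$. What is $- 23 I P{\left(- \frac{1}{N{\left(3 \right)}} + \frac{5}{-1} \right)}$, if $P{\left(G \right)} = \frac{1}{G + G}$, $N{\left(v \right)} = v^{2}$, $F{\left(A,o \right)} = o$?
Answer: $- \frac{135}{2} \approx -67.5$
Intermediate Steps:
$I = -30$ ($I = 3 \left(-5 - 5\right) = 3 \left(-10\right) = -30$)
$P{\left(G \right)} = \frac{1}{2 G}$
$- 23 I P{\left(- \frac{1}{N{\left(3 \right)}} + \frac{5}{-1} \right)} = \left(-23\right) \left(-30\right) \frac{1}{2 \left(- \frac{1}{3^{2}} + \frac{5}{-1}\right)} = 690 \frac{1}{2 \left(- \frac{1}{9} + 5 \left(-1\right)\right)} = 690 \frac{1}{2 \left(\left(-1\right) \frac{1}{9} - 5\right)} = 690 \frac{1}{2 \left(- \frac{1}{9} - 5\right)} = 690 \frac{1}{2 \left(- \frac{46}{9}\right)} = 690 \cdot \frac{1}{2} \left(- \frac{9}{46}\right) = 690 \left(- \frac{9}{92}\right) = - \frac{135}{2}$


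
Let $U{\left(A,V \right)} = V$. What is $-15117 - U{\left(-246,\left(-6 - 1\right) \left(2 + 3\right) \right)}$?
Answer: $-15082$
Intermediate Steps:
$-15117 - U{\left(-246,\left(-6 - 1\right) \left(2 + 3\right) \right)} = -15117 - \left(-6 - 1\right) \left(2 + 3\right) = -15117 - \left(-6 - 1\right) 5 = -15117 - \left(-7\right) 5 = -15117 - -35 = -15117 + 35 = -15082$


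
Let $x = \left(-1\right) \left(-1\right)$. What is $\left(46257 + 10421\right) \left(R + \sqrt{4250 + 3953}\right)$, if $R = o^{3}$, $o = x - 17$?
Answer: $-232153088 + 56678 \sqrt{8203} \approx -2.2702 \cdot 10^{8}$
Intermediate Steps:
$x = 1$
$o = -16$ ($o = 1 - 17 = -16$)
$R = -4096$ ($R = \left(-16\right)^{3} = -4096$)
$\left(46257 + 10421\right) \left(R + \sqrt{4250 + 3953}\right) = \left(46257 + 10421\right) \left(-4096 + \sqrt{4250 + 3953}\right) = 56678 \left(-4096 + \sqrt{8203}\right) = -232153088 + 56678 \sqrt{8203}$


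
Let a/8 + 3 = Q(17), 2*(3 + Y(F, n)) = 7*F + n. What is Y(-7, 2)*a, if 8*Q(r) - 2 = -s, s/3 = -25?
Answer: -2809/2 ≈ -1404.5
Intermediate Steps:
Y(F, n) = -3 + n/2 + 7*F/2 (Y(F, n) = -3 + (7*F + n)/2 = -3 + (n + 7*F)/2 = -3 + (n/2 + 7*F/2) = -3 + n/2 + 7*F/2)
s = -75 (s = 3*(-25) = -75)
Q(r) = 77/8 (Q(r) = ¼ + (-1*(-75))/8 = ¼ + (⅛)*75 = ¼ + 75/8 = 77/8)
a = 53 (a = -24 + 8*(77/8) = -24 + 77 = 53)
Y(-7, 2)*a = (-3 + (½)*2 + (7/2)*(-7))*53 = (-3 + 1 - 49/2)*53 = -53/2*53 = -2809/2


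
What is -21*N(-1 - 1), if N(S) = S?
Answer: 42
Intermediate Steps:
-21*N(-1 - 1) = -21*(-1 - 1) = -21*(-2) = 42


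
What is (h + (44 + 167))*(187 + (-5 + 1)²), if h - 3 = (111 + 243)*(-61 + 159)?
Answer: 7085918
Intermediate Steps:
h = 34695 (h = 3 + (111 + 243)*(-61 + 159) = 3 + 354*98 = 3 + 34692 = 34695)
(h + (44 + 167))*(187 + (-5 + 1)²) = (34695 + (44 + 167))*(187 + (-5 + 1)²) = (34695 + 211)*(187 + (-4)²) = 34906*(187 + 16) = 34906*203 = 7085918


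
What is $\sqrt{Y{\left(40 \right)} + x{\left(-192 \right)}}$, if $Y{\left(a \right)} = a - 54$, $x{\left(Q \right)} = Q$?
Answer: $i \sqrt{206} \approx 14.353 i$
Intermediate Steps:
$Y{\left(a \right)} = -54 + a$
$\sqrt{Y{\left(40 \right)} + x{\left(-192 \right)}} = \sqrt{\left(-54 + 40\right) - 192} = \sqrt{-14 - 192} = \sqrt{-206} = i \sqrt{206}$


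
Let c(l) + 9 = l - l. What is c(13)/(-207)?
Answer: 1/23 ≈ 0.043478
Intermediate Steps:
c(l) = -9 (c(l) = -9 + (l - l) = -9 + 0 = -9)
c(13)/(-207) = -9/(-207) = -1/207*(-9) = 1/23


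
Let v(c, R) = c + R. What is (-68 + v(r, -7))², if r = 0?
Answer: 5625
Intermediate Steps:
v(c, R) = R + c
(-68 + v(r, -7))² = (-68 + (-7 + 0))² = (-68 - 7)² = (-75)² = 5625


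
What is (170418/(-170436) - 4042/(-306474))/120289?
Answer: -613568855/74800000050594 ≈ -8.2028e-6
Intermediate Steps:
(170418/(-170436) - 4042/(-306474))/120289 = (170418*(-1/170436) - 4042*(-1/306474))*(1/120289) = (-28403/28406 + 2021/153237)*(1/120289) = -613568855/621835746*1/120289 = -613568855/74800000050594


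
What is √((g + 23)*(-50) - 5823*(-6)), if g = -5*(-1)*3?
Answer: √33038 ≈ 181.76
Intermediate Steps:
g = 15 (g = 5*3 = 15)
√((g + 23)*(-50) - 5823*(-6)) = √((15 + 23)*(-50) - 5823*(-6)) = √(38*(-50) + 34938) = √(-1900 + 34938) = √33038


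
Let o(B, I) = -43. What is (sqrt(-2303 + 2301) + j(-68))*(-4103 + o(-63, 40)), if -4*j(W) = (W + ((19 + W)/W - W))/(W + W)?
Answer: -101577/18496 - 4146*I*sqrt(2) ≈ -5.4918 - 5863.3*I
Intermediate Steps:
j(W) = -(19 + W)/(8*W**2) (j(W) = -(W + ((19 + W)/W - W))/(4*(W + W)) = -(W + ((19 + W)/W - W))/(4*(2*W)) = -(W + (-W + (19 + W)/W))*1/(2*W)/4 = -(19 + W)/W*1/(2*W)/4 = -(19 + W)/(8*W**2))
(sqrt(-2303 + 2301) + j(-68))*(-4103 + o(-63, 40)) = (sqrt(-2303 + 2301) + (1/8)*(-19 - 1*(-68))/(-68)**2)*(-4103 - 43) = (sqrt(-2) + (1/8)*(1/4624)*(-19 + 68))*(-4146) = (I*sqrt(2) + (1/8)*(1/4624)*49)*(-4146) = (I*sqrt(2) + 49/36992)*(-4146) = (49/36992 + I*sqrt(2))*(-4146) = -101577/18496 - 4146*I*sqrt(2)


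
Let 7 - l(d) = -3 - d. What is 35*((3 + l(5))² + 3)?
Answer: 11445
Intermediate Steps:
l(d) = 10 + d (l(d) = 7 - (-3 - d) = 7 + (3 + d) = 10 + d)
35*((3 + l(5))² + 3) = 35*((3 + (10 + 5))² + 3) = 35*((3 + 15)² + 3) = 35*(18² + 3) = 35*(324 + 3) = 35*327 = 11445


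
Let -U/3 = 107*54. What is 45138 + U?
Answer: 27804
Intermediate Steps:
U = -17334 (U = -321*54 = -3*5778 = -17334)
45138 + U = 45138 - 17334 = 27804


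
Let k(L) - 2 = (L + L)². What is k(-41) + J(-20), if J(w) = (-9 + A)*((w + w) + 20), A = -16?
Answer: 7226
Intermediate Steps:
k(L) = 2 + 4*L² (k(L) = 2 + (L + L)² = 2 + (2*L)² = 2 + 4*L²)
J(w) = -500 - 50*w (J(w) = (-9 - 16)*((w + w) + 20) = -25*(2*w + 20) = -25*(20 + 2*w) = -500 - 50*w)
k(-41) + J(-20) = (2 + 4*(-41)²) + (-500 - 50*(-20)) = (2 + 4*1681) + (-500 + 1000) = (2 + 6724) + 500 = 6726 + 500 = 7226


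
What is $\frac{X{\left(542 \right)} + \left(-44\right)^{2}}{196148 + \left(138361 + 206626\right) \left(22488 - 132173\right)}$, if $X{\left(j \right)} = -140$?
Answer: $- \frac{1796}{37839702947} \approx -4.7463 \cdot 10^{-8}$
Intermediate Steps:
$\frac{X{\left(542 \right)} + \left(-44\right)^{2}}{196148 + \left(138361 + 206626\right) \left(22488 - 132173\right)} = \frac{-140 + \left(-44\right)^{2}}{196148 + \left(138361 + 206626\right) \left(22488 - 132173\right)} = \frac{-140 + 1936}{196148 + 344987 \left(-109685\right)} = \frac{1796}{196148 - 37839899095} = \frac{1796}{-37839702947} = 1796 \left(- \frac{1}{37839702947}\right) = - \frac{1796}{37839702947}$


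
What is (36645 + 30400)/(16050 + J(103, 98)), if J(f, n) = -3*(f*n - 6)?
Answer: -2915/618 ≈ -4.7168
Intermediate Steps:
J(f, n) = 18 - 3*f*n (J(f, n) = -3*(-6 + f*n) = 18 - 3*f*n)
(36645 + 30400)/(16050 + J(103, 98)) = (36645 + 30400)/(16050 + (18 - 3*103*98)) = 67045/(16050 + (18 - 30282)) = 67045/(16050 - 30264) = 67045/(-14214) = 67045*(-1/14214) = -2915/618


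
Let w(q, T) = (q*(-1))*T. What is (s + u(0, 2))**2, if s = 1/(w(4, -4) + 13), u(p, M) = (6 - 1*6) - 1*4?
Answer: 13225/841 ≈ 15.725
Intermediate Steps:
w(q, T) = -T*q (w(q, T) = (-q)*T = -T*q)
u(p, M) = -4 (u(p, M) = (6 - 6) - 4 = 0 - 4 = -4)
s = 1/29 (s = 1/(-1*(-4)*4 + 13) = 1/(16 + 13) = 1/29 ≈ 0.034483)
(s + u(0, 2))**2 = (1/29 - 4)**2 = (-115/29)**2 = 13225/841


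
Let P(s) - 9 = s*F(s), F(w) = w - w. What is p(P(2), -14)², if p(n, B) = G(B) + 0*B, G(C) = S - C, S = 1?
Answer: 225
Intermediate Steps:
G(C) = 1 - C
F(w) = 0
P(s) = 9 (P(s) = 9 + s*0 = 9 + 0 = 9)
p(n, B) = 1 - B (p(n, B) = (1 - B) + 0*B = (1 - B) + 0 = 1 - B)
p(P(2), -14)² = (1 - 1*(-14))² = (1 + 14)² = 15² = 225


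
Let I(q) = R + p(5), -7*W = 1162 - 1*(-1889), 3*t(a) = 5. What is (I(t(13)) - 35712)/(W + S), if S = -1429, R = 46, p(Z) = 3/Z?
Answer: 1248289/65270 ≈ 19.125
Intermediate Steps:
t(a) = 5/3 (t(a) = (1/3)*5 = 5/3)
W = -3051/7 (W = -(1162 - 1*(-1889))/7 = -(1162 + 1889)/7 = -1/7*3051 = -3051/7 ≈ -435.86)
I(q) = 233/5 (I(q) = 46 + 3/5 = 233/5)
(I(t(13)) - 35712)/(W + S) = (233/5 - 35712)/(-3051/7 - 1429) = -178327/(5*(-13054/7)) = -178327/5*(-7/13054) = 1248289/65270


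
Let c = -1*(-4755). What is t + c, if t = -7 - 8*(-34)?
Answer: 5020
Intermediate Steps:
t = 265 (t = -7 + 272 = 265)
c = 4755
t + c = 265 + 4755 = 5020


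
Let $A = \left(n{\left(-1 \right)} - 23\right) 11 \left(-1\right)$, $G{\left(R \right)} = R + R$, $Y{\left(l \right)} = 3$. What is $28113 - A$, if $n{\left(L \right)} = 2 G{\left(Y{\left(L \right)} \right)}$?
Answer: $27992$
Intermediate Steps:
$G{\left(R \right)} = 2 R$
$n{\left(L \right)} = 12$ ($n{\left(L \right)} = 2 \cdot 2 \cdot 3 = 2 \cdot 6 = 12$)
$A = 121$ ($A = \left(12 - 23\right) 11 \left(-1\right) = \left(-11\right) \left(-11\right) = 121$)
$28113 - A = 28113 - 121 = 27992$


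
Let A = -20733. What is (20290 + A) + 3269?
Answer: 2826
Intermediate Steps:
(20290 + A) + 3269 = (20290 - 20733) + 3269 = -443 + 3269 = 2826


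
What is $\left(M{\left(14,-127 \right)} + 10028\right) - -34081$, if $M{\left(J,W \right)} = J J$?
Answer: $44305$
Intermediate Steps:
$M{\left(J,W \right)} = J^{2}$
$\left(M{\left(14,-127 \right)} + 10028\right) - -34081 = \left(14^{2} + 10028\right) - -34081 = \left(196 + 10028\right) + 34081 = 10224 + 34081 = 44305$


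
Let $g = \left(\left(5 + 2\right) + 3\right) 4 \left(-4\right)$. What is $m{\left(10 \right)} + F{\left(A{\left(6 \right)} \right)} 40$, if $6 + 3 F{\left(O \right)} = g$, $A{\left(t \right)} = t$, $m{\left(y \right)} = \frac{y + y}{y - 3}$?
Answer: $- \frac{46420}{21} \approx -2210.5$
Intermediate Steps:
$m{\left(y \right)} = \frac{2 y}{-3 + y}$
$g = -160$ ($g = \left(7 + 3\right) 4 \left(-4\right) = 10 \cdot 4 \left(-4\right) = 40 \left(-4\right) = -160$)
$F{\left(O \right)} = - \frac{166}{3}$ ($F{\left(O \right)} = -2 + \frac{1}{3} \left(-160\right) = -2 - \frac{160}{3} = - \frac{166}{3}$)
$m{\left(10 \right)} + F{\left(A{\left(6 \right)} \right)} 40 = 2 \cdot 10 \frac{1}{-3 + 10} - \frac{6640}{3} = 2 \cdot 10 \cdot \frac{1}{7} - \frac{6640}{3} = \frac{20}{7} - \frac{6640}{3} = - \frac{46420}{21}$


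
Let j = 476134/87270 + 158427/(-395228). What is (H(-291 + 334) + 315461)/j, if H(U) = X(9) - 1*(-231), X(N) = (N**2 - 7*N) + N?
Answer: 5444818452047820/87177782131 ≈ 62457.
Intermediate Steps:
X(N) = N**2 - 6*N
j = 87177782131/17245773780 (j = 476134*(1/87270) + 158427*(-1/395228) = 238067/43635 - 158427/395228 = 87177782131/17245773780 ≈ 5.0550)
H(U) = 258 (H(U) = 9*(-6 + 9) - 1*(-231) = 9*3 + 231 = 27 + 231 = 258)
(H(-291 + 334) + 315461)/j = (258 + 315461)/(87177782131/17245773780) = 315719*(17245773780/87177782131) = 5444818452047820/87177782131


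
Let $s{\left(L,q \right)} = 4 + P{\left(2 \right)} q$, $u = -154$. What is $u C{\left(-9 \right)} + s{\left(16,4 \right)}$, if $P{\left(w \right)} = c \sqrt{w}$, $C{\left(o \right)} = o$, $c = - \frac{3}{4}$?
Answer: $1390 - 3 \sqrt{2} \approx 1385.8$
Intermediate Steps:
$c = - \frac{3}{4}$ ($c = \left(-3\right) \frac{1}{4} = - \frac{3}{4} \approx -0.75$)
$P{\left(w \right)} = - \frac{3 \sqrt{w}}{4}$
$s{\left(L,q \right)} = 4 - \frac{3 q \sqrt{2}}{4}$ ($s{\left(L,q \right)} = 4 + - \frac{3 \sqrt{2}}{4} q = 4 - \frac{3 q \sqrt{2}}{4}$)
$u C{\left(-9 \right)} + s{\left(16,4 \right)} = \left(-154\right) \left(-9\right) + \left(4 - 3 \sqrt{2}\right) = 1386 + \left(4 - 3 \sqrt{2}\right) = 1390 - 3 \sqrt{2}$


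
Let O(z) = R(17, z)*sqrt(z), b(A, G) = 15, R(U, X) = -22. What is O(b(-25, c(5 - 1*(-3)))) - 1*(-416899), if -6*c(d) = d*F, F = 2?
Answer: 416899 - 22*sqrt(15) ≈ 4.1681e+5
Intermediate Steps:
c(d) = -d/3 (c(d) = -d*2/6 = -d/3)
O(z) = -22*sqrt(z)
O(b(-25, c(5 - 1*(-3)))) - 1*(-416899) = -22*sqrt(15) - 1*(-416899) = -22*sqrt(15) + 416899 = 416899 - 22*sqrt(15)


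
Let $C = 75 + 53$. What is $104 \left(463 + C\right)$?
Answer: $61464$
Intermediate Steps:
$C = 128$
$104 \left(463 + C\right) = 104 \left(463 + 128\right) = 104 \cdot 591 = 61464$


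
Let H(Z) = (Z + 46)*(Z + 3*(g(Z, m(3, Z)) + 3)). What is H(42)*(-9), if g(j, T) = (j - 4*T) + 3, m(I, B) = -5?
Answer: -194832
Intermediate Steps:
g(j, T) = 3 + j - 4*T
H(Z) = (46 + Z)*(78 + 4*Z) (H(Z) = (Z + 46)*(Z + 3*((3 + Z - 4*(-5)) + 3)) = (46 + Z)*(Z + 3*((3 + Z + 20) + 3)) = (46 + Z)*(Z + 3*((23 + Z) + 3)) = (46 + Z)*(Z + 3*(26 + Z)) = (46 + Z)*(Z + (78 + 3*Z)) = (46 + Z)*(78 + 4*Z))
H(42)*(-9) = (3588 + 4*42² + 262*42)*(-9) = (3588 + 4*1764 + 11004)*(-9) = (3588 + 7056 + 11004)*(-9) = 21648*(-9) = -194832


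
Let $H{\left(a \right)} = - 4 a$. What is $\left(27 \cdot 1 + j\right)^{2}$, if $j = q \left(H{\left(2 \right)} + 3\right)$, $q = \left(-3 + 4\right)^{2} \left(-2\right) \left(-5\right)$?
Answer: $529$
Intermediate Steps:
$q = 10$ ($q = 1^{2} \left(-2\right) \left(-5\right) = 1 \left(-2\right) \left(-5\right) = \left(-2\right) \left(-5\right) = 10$)
$j = -50$ ($j = 10 \left(\left(-4\right) 2 + 3\right) = 10 \left(-8 + 3\right) = 10 \left(-5\right) = -50$)
$\left(27 \cdot 1 + j\right)^{2} = \left(27 \cdot 1 - 50\right)^{2} = \left(27 - 50\right)^{2} = \left(-23\right)^{2} = 529$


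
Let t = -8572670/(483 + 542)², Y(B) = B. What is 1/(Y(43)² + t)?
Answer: 210125/386806591 ≈ 0.00054323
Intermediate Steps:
t = -1714534/210125 (t = -8572670/(1025²) = -8572670/1050625 = -8572670*1/1050625 = -1714534/210125 ≈ -8.1596)
1/(Y(43)² + t) = 1/(43² - 1714534/210125) = 1/(1849 - 1714534/210125) = 1/(386806591/210125) = 210125/386806591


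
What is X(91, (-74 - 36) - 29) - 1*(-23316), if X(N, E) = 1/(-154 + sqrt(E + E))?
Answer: 279721975/11997 - I*sqrt(278)/23994 ≈ 23316.0 - 0.0006949*I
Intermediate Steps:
X(N, E) = 1/(-154 + sqrt(2)*sqrt(E)) (X(N, E) = 1/(-154 + sqrt(2*E)) = 1/(-154 + sqrt(2)*sqrt(E)))
X(91, (-74 - 36) - 29) - 1*(-23316) = 1/(-154 + sqrt(2)*sqrt((-74 - 36) - 29)) - 1*(-23316) = 1/(-154 + sqrt(2)*sqrt(-110 - 29)) + 23316 = 1/(-154 + sqrt(2)*sqrt(-139)) + 23316 = 1/(-154 + sqrt(2)*(I*sqrt(139))) + 23316 = 1/(-154 + I*sqrt(278)) + 23316 = 23316 + 1/(-154 + I*sqrt(278))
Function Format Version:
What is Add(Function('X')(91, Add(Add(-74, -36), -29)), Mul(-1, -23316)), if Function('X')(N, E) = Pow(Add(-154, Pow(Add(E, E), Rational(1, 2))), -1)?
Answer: Add(Rational(279721975, 11997), Mul(Rational(-1, 23994), I, Pow(278, Rational(1, 2)))) ≈ Add(23316., Mul(-0.00069490, I))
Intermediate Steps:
Function('X')(N, E) = Pow(Add(-154, Mul(Pow(2, Rational(1, 2)), Pow(E, Rational(1, 2)))), -1) (Function('X')(N, E) = Pow(Add(-154, Pow(Mul(2, E), Rational(1, 2))), -1) = Pow(Add(-154, Mul(Pow(2, Rational(1, 2)), Pow(E, Rational(1, 2)))), -1))
Add(Function('X')(91, Add(Add(-74, -36), -29)), Mul(-1, -23316)) = Add(Pow(Add(-154, Mul(Pow(2, Rational(1, 2)), Pow(Add(Add(-74, -36), -29), Rational(1, 2)))), -1), Mul(-1, -23316)) = Add(Pow(Add(-154, Mul(Pow(2, Rational(1, 2)), Pow(Add(-110, -29), Rational(1, 2)))), -1), 23316) = Add(Pow(Add(-154, Mul(Pow(2, Rational(1, 2)), Pow(-139, Rational(1, 2)))), -1), 23316) = Add(Pow(Add(-154, Mul(Pow(2, Rational(1, 2)), Mul(I, Pow(139, Rational(1, 2))))), -1), 23316) = Add(Pow(Add(-154, Mul(I, Pow(278, Rational(1, 2)))), -1), 23316) = Add(23316, Pow(Add(-154, Mul(I, Pow(278, Rational(1, 2)))), -1))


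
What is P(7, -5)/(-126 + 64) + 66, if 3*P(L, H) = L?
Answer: 12269/186 ≈ 65.962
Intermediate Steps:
P(L, H) = L/3
P(7, -5)/(-126 + 64) + 66 = ((⅓)*7)/(-126 + 64) + 66 = (7/3)/(-62) + 66 = -1/62*7/3 + 66 = -7/186 + 66 = 12269/186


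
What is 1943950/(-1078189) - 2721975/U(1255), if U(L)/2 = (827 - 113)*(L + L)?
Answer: -13472740965/5257865672 ≈ -2.5624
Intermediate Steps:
U(L) = 2856*L (U(L) = 2*((827 - 113)*(L + L)) = 2*(714*(2*L)) = 2*(1428*L) = 2856*L)
1943950/(-1078189) - 2721975/U(1255) = 1943950/(-1078189) - 2721975/(2856*1255) = 1943950*(-1/1078189) - 2721975/3584280 = -1943950/1078189 - 2721975*1/3584280 = -1943950/1078189 - 181465/238952 = -13472740965/5257865672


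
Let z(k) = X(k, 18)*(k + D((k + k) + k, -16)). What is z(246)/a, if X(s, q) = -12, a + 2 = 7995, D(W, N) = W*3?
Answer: -29520/7993 ≈ -3.6932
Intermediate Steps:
D(W, N) = 3*W
a = 7993 (a = -2 + 7995 = 7993)
z(k) = -120*k (z(k) = -12*(k + 3*((k + k) + k)) = -12*(k + 3*(2*k + k)) = -12*(k + 3*(3*k)) = -12*(k + 9*k) = -120*k)
z(246)/a = -120*246/7993 = -29520*1/7993 = -29520/7993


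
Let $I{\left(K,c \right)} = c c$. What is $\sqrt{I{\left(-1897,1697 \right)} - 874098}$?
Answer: $\sqrt{2005711} \approx 1416.2$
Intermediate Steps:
$I{\left(K,c \right)} = c^{2}$
$\sqrt{I{\left(-1897,1697 \right)} - 874098} = \sqrt{1697^{2} - 874098} = \sqrt{2879809 - 874098} = \sqrt{2005711}$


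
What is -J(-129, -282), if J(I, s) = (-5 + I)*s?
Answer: -37788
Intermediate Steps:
J(I, s) = s*(-5 + I)
-J(-129, -282) = -(-282)*(-5 - 129) = -(-282)*(-134) = -1*37788 = -37788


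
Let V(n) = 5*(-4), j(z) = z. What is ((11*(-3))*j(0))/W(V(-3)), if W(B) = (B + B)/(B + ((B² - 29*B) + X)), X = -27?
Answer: 0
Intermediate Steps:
V(n) = -20
W(B) = 2*B/(-27 + B² - 28*B) (W(B) = (B + B)/(B + ((B² - 29*B) - 27)) = (2*B)/(B + (-27 + B² - 29*B)) = (2*B)/(-27 + B² - 28*B) = 2*B/(-27 + B² - 28*B))
((11*(-3))*j(0))/W(V(-3)) = ((11*(-3))*0)/((2*(-20)/(-27 + (-20)² - 28*(-20)))) = (-33*0)/((2*(-20)/(-27 + 400 + 560))) = 0/((2*(-20)/933)) = 0/((2*(-20)*(1/933))) = 0/(-40/933) = 0*(-933/40) = 0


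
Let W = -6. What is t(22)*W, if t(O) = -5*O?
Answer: 660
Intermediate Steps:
t(22)*W = -5*22*(-6) = -110*(-6) = 660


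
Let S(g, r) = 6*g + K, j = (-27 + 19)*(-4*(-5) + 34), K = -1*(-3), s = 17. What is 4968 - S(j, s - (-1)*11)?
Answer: 7557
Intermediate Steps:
K = 3
j = -432 (j = -8*(20 + 34) = -8*54 = -432)
S(g, r) = 3 + 6*g (S(g, r) = 6*g + 3 = 3 + 6*g)
4968 - S(j, s - (-1)*11) = 4968 - (3 + 6*(-432)) = 4968 - (3 - 2592) = 4968 - 1*(-2589) = 4968 + 2589 = 7557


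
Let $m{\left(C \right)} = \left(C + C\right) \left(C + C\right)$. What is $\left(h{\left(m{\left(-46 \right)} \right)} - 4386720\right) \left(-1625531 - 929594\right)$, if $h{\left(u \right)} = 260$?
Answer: $11207953607500$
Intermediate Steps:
$m{\left(C \right)} = 4 C^{2}$ ($m{\left(C \right)} = 2 C 2 C = 4 C^{2}$)
$\left(h{\left(m{\left(-46 \right)} \right)} - 4386720\right) \left(-1625531 - 929594\right) = \left(260 - 4386720\right) \left(-1625531 - 929594\right) = \left(-4386460\right) \left(-2555125\right) = 11207953607500$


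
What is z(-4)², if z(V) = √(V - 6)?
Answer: -10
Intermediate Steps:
z(V) = √(-6 + V)
z(-4)² = (√(-6 - 4))² = (√(-10))² = (I*√10)² = -10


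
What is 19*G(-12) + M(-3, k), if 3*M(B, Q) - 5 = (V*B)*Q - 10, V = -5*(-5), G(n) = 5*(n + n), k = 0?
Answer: -6845/3 ≈ -2281.7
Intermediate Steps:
G(n) = 10*n (G(n) = 5*(2*n) = 10*n)
V = 25
M(B, Q) = -5/3 + 25*B*Q/3 (M(B, Q) = 5/3 + ((25*B)*Q - 10)/3 = 5/3 + (25*B*Q - 10)/3 = 5/3 + (-10 + 25*B*Q)/3 = 5/3 + (-10/3 + 25*B*Q/3) = -5/3 + 25*B*Q/3)
19*G(-12) + M(-3, k) = 19*(10*(-12)) + (-5/3 + (25/3)*(-3)*0) = 19*(-120) + (-5/3 + 0) = -2280 - 5/3 = -6845/3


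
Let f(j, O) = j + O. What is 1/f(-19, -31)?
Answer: -1/50 ≈ -0.020000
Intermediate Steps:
f(j, O) = O + j
1/f(-19, -31) = 1/(-31 - 19) = 1/(-50) = -1/50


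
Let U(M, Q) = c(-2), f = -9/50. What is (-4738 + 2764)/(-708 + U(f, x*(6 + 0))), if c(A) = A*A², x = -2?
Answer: 987/358 ≈ 2.7570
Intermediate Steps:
f = -9/50 (f = -9*1/50 = -9/50 ≈ -0.18000)
c(A) = A³
U(M, Q) = -8 (U(M, Q) = (-2)³ = -8)
(-4738 + 2764)/(-708 + U(f, x*(6 + 0))) = (-4738 + 2764)/(-708 - 8) = -1974/(-716) = -1974*(-1/716) = 987/358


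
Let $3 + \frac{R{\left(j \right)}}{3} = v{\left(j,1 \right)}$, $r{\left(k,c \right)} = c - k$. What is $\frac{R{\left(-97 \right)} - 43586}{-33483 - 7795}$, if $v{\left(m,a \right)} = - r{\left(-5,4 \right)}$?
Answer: $\frac{21811}{20639} \approx 1.0568$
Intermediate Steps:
$v{\left(m,a \right)} = -9$ ($v{\left(m,a \right)} = - (4 - -5) = - (4 + 5) = \left(-1\right) 9 = -9$)
$R{\left(j \right)} = -36$ ($R{\left(j \right)} = -9 + 3 \left(-9\right) = -9 - 27 = -36$)
$\frac{R{\left(-97 \right)} - 43586}{-33483 - 7795} = \frac{-36 - 43586}{-33483 - 7795} = - \frac{43622}{-41278} = \left(-43622\right) \left(- \frac{1}{41278}\right) = \frac{21811}{20639}$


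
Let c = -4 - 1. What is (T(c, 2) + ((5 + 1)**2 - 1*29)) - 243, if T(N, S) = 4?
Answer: -232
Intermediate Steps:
c = -5
(T(c, 2) + ((5 + 1)**2 - 1*29)) - 243 = (4 + ((5 + 1)**2 - 1*29)) - 243 = (4 + (6**2 - 29)) - 243 = (4 + (36 - 29)) - 243 = (4 + 7) - 243 = 11 - 243 = -232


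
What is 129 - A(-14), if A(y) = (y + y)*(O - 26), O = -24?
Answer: -1271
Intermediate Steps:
A(y) = -100*y (A(y) = (y + y)*(-24 - 26) = (2*y)*(-50) = -100*y)
129 - A(-14) = 129 - (-100)*(-14) = 129 - 1*1400 = 129 - 1400 = -1271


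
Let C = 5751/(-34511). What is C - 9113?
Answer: -314504494/34511 ≈ -9113.2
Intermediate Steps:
C = -5751/34511 (C = 5751*(-1/34511) = -5751/34511 ≈ -0.16664)
C - 9113 = -5751/34511 - 9113 = -314504494/34511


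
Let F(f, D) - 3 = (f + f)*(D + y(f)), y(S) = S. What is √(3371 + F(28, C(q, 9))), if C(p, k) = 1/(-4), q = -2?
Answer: 8*√77 ≈ 70.200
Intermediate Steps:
C(p, k) = -¼
F(f, D) = 3 + 2*f*(D + f) (F(f, D) = 3 + (f + f)*(D + f) = 3 + (2*f)*(D + f) = 3 + 2*f*(D + f))
√(3371 + F(28, C(q, 9))) = √(3371 + (3 + 2*28² + 2*(-¼)*28)) = √(3371 + (3 + 2*784 - 14)) = √(3371 + (3 + 1568 - 14)) = √(3371 + 1557) = √4928 = 8*√77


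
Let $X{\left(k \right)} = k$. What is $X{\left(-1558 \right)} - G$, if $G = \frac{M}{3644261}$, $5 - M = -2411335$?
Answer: $- \frac{5680169978}{3644261} \approx -1558.7$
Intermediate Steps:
$M = 2411340$ ($M = 5 - -2411335 = 5 + 2411335 = 2411340$)
$G = \frac{2411340}{3644261} \approx 0.66168$
$X{\left(-1558 \right)} - G = -1558 - \frac{2411340}{3644261} = - \frac{5680169978}{3644261}$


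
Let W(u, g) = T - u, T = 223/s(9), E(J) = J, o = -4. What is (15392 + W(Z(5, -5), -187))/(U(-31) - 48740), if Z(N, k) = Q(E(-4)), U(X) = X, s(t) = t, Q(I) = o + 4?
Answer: -138751/438939 ≈ -0.31611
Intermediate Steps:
Q(I) = 0 (Q(I) = -4 + 4 = 0)
Z(N, k) = 0
T = 223/9 ≈ 24.778
W(u, g) = 223/9 - u
(15392 + W(Z(5, -5), -187))/(U(-31) - 48740) = (15392 + (223/9 - 1*0))/(-31 - 48740) = (15392 + (223/9 + 0))/(-48771) = (15392 + 223/9)*(-1/48771) = (138751/9)*(-1/48771) = -138751/438939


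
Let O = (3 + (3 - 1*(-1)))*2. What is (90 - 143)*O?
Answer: -742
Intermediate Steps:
O = 14 (O = (3 + (3 + 1))*2 = (3 + 4)*2 = 7*2 = 14)
(90 - 143)*O = (90 - 143)*14 = -53*14 = -742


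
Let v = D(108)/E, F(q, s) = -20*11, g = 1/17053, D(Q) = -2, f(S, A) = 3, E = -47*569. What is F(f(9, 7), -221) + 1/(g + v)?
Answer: 442661599/60849 ≈ 7274.8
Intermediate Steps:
E = -26743
g = 1/17053 ≈ 5.8641e-5
F(q, s) = -220
v = 2/26743 (v = -2/(-26743) = -2*(-1/26743) = 2/26743 ≈ 7.4786e-5)
F(f(9, 7), -221) + 1/(g + v) = -220 + 1/(1/17053 + 2/26743) = -220 + 1/(60849/456048379) = -220 + 456048379/60849 = 442661599/60849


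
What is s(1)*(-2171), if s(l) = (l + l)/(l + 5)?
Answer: -2171/3 ≈ -723.67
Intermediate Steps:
s(l) = 2*l/(5 + l) (s(l) = (2*l)/(5 + l) = 2*l/(5 + l))
s(1)*(-2171) = (2*1/(5 + 1))*(-2171) = (2*1/6)*(-2171) = (2*1*(⅙))*(-2171) = (⅓)*(-2171) = -2171/3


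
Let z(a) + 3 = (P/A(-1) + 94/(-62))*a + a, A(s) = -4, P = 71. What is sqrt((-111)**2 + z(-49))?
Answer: sqrt(50790927)/62 ≈ 114.95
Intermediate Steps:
z(a) = -3 - 2265*a/124 (z(a) = -3 + ((71/(-4) + 94/(-62))*a + a) = -3 + ((71*(-1/4) + 94*(-1/62))*a + a) = -3 + ((-71/4 - 47/31)*a + a) = -3 + (-2389*a/124 + a) = -3 - 2265*a/124)
sqrt((-111)**2 + z(-49)) = sqrt((-111)**2 + (-3 - 2265/124*(-49))) = sqrt(12321 + (-3 + 110985/124)) = sqrt(12321 + 110613/124) = sqrt(1638417/124) = sqrt(50790927)/62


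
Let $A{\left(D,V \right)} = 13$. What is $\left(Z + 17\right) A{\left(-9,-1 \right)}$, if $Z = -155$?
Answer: $-1794$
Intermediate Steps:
$\left(Z + 17\right) A{\left(-9,-1 \right)} = \left(-155 + 17\right) 13 = \left(-138\right) 13 = -1794$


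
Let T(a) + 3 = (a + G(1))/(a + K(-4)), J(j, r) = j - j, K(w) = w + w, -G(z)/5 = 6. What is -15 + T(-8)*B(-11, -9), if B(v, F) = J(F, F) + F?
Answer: -75/8 ≈ -9.3750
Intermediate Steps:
G(z) = -30 (G(z) = -5*6 = -30)
K(w) = 2*w
J(j, r) = 0
B(v, F) = F (B(v, F) = 0 + F = F)
T(a) = -3 + (-30 + a)/(-8 + a) (T(a) = -3 + (a - 30)/(a + 2*(-4)) = -3 + (-30 + a)/(a - 8) = -3 + (-30 + a)/(-8 + a))
-15 + T(-8)*B(-11, -9) = -15 + (2*(-3 - 1*(-8))/(-8 - 8))*(-9) = -15 + (2*(-3 + 8)/(-16))*(-9) = -15 + (2*(-1/16)*5)*(-9) = -15 - 5/8*(-9) = -15 + 45/8 = -75/8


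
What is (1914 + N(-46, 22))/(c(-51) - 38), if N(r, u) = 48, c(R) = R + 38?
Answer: -654/17 ≈ -38.471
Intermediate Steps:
c(R) = 38 + R
(1914 + N(-46, 22))/(c(-51) - 38) = (1914 + 48)/((38 - 51) - 38) = 1962/(-13 - 38) = 1962/(-51) = 1962*(-1/51) = -654/17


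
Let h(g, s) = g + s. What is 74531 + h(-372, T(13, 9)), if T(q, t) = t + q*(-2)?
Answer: 74142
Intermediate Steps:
T(q, t) = t - 2*q
74531 + h(-372, T(13, 9)) = 74531 + (-372 + (9 - 2*13)) = 74531 + (-372 + (9 - 26)) = 74531 + (-372 - 17) = 74531 - 389 = 74142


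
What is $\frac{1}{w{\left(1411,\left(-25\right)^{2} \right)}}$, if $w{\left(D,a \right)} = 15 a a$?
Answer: $\frac{1}{5859375} \approx 1.7067 \cdot 10^{-7}$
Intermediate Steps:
$w{\left(D,a \right)} = 15 a^{2}$
$\frac{1}{w{\left(1411,\left(-25\right)^{2} \right)}} = \frac{1}{15 \left(\left(-25\right)^{2}\right)^{2}} = \frac{1}{15 \cdot 625^{2}} = \frac{1}{15 \cdot 390625} = \frac{1}{5859375}$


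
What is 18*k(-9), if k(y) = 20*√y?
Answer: 1080*I ≈ 1080.0*I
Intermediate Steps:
18*k(-9) = 18*(20*√(-9)) = 18*(20*(3*I)) = 18*(60*I) = 1080*I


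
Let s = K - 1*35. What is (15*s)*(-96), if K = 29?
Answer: 8640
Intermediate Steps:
s = -6 (s = 29 - 1*35 = 29 - 35 = -6)
(15*s)*(-96) = (15*(-6))*(-96) = -90*(-96) = 8640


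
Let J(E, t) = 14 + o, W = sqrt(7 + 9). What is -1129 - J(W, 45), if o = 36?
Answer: -1179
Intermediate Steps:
W = 4 (W = sqrt(16) = 4)
J(E, t) = 50 (J(E, t) = 14 + 36 = 50)
-1129 - J(W, 45) = -1129 - 1*50 = -1129 - 50 = -1179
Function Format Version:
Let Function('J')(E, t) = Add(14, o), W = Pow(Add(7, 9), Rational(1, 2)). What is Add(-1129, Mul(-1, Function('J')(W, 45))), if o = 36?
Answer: -1179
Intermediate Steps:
W = 4 (W = Pow(16, Rational(1, 2)) = 4)
Function('J')(E, t) = 50 (Function('J')(E, t) = Add(14, 36) = 50)
Add(-1129, Mul(-1, Function('J')(W, 45))) = Add(-1129, Mul(-1, 50)) = Add(-1129, -50) = -1179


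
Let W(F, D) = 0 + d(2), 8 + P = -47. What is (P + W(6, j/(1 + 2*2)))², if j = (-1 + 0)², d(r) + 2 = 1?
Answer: 3136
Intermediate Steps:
P = -55 (P = -8 - 47 = -55)
d(r) = -1 (d(r) = -2 + 1 = -1)
j = 1 (j = (-1)² = 1)
W(F, D) = -1 (W(F, D) = 0 - 1 = -1)
(P + W(6, j/(1 + 2*2)))² = (-55 - 1)² = (-56)² = 3136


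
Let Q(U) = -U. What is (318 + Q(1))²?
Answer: 100489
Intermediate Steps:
(318 + Q(1))² = (318 - 1*1)² = (318 - 1)² = 317² = 100489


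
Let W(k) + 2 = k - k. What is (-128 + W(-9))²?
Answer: 16900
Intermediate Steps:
W(k) = -2 (W(k) = -2 + (k - k) = -2 + 0 = -2)
(-128 + W(-9))² = (-128 - 2)² = (-130)² = 16900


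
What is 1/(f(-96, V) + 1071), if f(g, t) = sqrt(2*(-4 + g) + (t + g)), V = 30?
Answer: 153/163901 - I*sqrt(266)/1147307 ≈ 0.00093349 - 1.4215e-5*I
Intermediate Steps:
f(g, t) = sqrt(-8 + t + 3*g) (f(g, t) = sqrt((-8 + 2*g) + (g + t)) = sqrt(-8 + t + 3*g))
1/(f(-96, V) + 1071) = 1/(sqrt(-8 + 30 + 3*(-96)) + 1071) = 1/(sqrt(-8 + 30 - 288) + 1071) = 1/(sqrt(-266) + 1071) = 1/(I*sqrt(266) + 1071) = 1/(1071 + I*sqrt(266))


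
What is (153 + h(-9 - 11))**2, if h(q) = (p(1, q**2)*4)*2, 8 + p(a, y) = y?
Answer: 10817521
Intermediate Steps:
p(a, y) = -8 + y
h(q) = -64 + 8*q**2 (h(q) = ((-8 + q**2)*4)*2 = (-32 + 4*q**2)*2 = -64 + 8*q**2)
(153 + h(-9 - 11))**2 = (153 + (-64 + 8*(-9 - 11)**2))**2 = (153 + (-64 + 8*(-20)**2))**2 = (153 + (-64 + 8*400))**2 = (153 + (-64 + 3200))**2 = (153 + 3136)**2 = 3289**2 = 10817521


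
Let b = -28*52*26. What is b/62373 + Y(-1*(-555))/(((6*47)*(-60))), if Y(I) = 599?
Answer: -225961649/351783720 ≈ -0.64233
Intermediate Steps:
b = -37856 (b = -1456*26 = -37856)
b/62373 + Y(-1*(-555))/(((6*47)*(-60))) = -37856/62373 + 599/(((6*47)*(-60))) = -37856*1/62373 + 599/((282*(-60))) = -37856/62373 + 599/(-16920) = -37856/62373 + 599*(-1/16920) = -37856/62373 - 599/16920 = -225961649/351783720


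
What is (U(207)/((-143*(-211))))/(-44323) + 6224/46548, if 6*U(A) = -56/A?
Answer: 47861363785720/357945173672229 ≈ 0.13371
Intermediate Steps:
U(A) = -28/(3*A) (U(A) = (-56/A)/6 = -28/(3*A))
(U(207)/((-143*(-211))))/(-44323) + 6224/46548 = ((-28/3/207)/((-143*(-211))))/(-44323) + 6224/46548 = (-28/3*1/207/30173)*(-1/44323) + 6224*(1/46548) = -28/621*1/30173*(-1/44323) + 1556/11637 = -28/18737433*(-1/44323) + 1556/11637 = 28/830499242859 + 1556/11637 = 47861363785720/357945173672229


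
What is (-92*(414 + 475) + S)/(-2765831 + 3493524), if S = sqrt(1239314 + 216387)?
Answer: -81788/727693 + sqrt(1455701)/727693 ≈ -0.11074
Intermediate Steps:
S = sqrt(1455701) ≈ 1206.5
(-92*(414 + 475) + S)/(-2765831 + 3493524) = (-92*(414 + 475) + sqrt(1455701))/(-2765831 + 3493524) = (-92*889 + sqrt(1455701))/727693 = (-81788 + sqrt(1455701))*(1/727693) = -81788/727693 + sqrt(1455701)/727693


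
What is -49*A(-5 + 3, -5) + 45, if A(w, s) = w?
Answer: 143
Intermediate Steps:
-49*A(-5 + 3, -5) + 45 = -49*(-5 + 3) + 45 = -49*(-2) + 45 = 98 + 45 = 143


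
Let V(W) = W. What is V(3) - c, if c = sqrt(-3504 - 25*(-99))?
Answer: 3 - 7*I*sqrt(21) ≈ 3.0 - 32.078*I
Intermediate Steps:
c = 7*I*sqrt(21) (c = sqrt(-3504 + 2475) = sqrt(-1029) = 7*I*sqrt(21) ≈ 32.078*I)
V(3) - c = 3 - 7*I*sqrt(21)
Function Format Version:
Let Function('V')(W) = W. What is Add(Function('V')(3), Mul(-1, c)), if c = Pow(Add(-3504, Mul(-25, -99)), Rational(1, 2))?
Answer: Add(3, Mul(-7, I, Pow(21, Rational(1, 2)))) ≈ Add(3.0000, Mul(-32.078, I))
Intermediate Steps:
c = Mul(7, I, Pow(21, Rational(1, 2))) (c = Pow(Add(-3504, 2475), Rational(1, 2)) = Pow(-1029, Rational(1, 2)) = Mul(7, I, Pow(21, Rational(1, 2))) ≈ Mul(32.078, I))
Add(Function('V')(3), Mul(-1, c)) = Add(3, Mul(-1, Mul(7, I, Pow(21, Rational(1, 2))))) = Add(3, Mul(-7, I, Pow(21, Rational(1, 2))))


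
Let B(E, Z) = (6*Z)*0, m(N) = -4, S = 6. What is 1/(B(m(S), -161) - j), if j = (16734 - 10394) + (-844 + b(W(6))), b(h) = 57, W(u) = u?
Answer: -1/5553 ≈ -0.00018008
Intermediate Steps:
B(E, Z) = 0
j = 5553 (j = (16734 - 10394) + (-844 + 57) = 6340 - 787 = 5553)
1/(B(m(S), -161) - j) = 1/(0 - 1*5553) = 1/(0 - 5553) = 1/(-5553) = -1/5553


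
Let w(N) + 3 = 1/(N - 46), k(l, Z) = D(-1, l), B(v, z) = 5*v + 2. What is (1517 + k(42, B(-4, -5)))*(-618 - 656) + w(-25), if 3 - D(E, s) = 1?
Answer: -137399840/71 ≈ -1.9352e+6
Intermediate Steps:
D(E, s) = 2 (D(E, s) = 3 - 1*1 = 3 - 1 = 2)
B(v, z) = 2 + 5*v
k(l, Z) = 2
w(N) = -3 + 1/(-46 + N) (w(N) = -3 + 1/(N - 46) = -3 + 1/(-46 + N))
(1517 + k(42, B(-4, -5)))*(-618 - 656) + w(-25) = (1517 + 2)*(-618 - 656) + (139 - 3*(-25))/(-46 - 25) = 1519*(-1274) + (139 + 75)/(-71) = -1935206 - 1/71*214 = -1935206 - 214/71 = -137399840/71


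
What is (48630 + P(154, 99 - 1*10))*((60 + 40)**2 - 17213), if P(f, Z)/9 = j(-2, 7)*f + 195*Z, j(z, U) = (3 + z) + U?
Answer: -1557380469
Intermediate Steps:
j(z, U) = 3 + U + z
P(f, Z) = 72*f + 1755*Z (P(f, Z) = 9*((3 + 7 - 2)*f + 195*Z) = 9*(8*f + 195*Z) = 72*f + 1755*Z)
(48630 + P(154, 99 - 1*10))*((60 + 40)**2 - 17213) = (48630 + (72*154 + 1755*(99 - 1*10)))*((60 + 40)**2 - 17213) = (48630 + (11088 + 1755*(99 - 10)))*(100**2 - 17213) = (48630 + (11088 + 1755*89))*(10000 - 17213) = (48630 + (11088 + 156195))*(-7213) = (48630 + 167283)*(-7213) = 215913*(-7213) = -1557380469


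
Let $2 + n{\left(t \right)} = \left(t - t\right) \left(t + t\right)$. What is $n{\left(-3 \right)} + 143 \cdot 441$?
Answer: $63061$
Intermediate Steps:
$n{\left(t \right)} = -2$ ($n{\left(t \right)} = -2 + \left(t - t\right) \left(t + t\right) = -2 + 0 \cdot 2 t = -2 + 0 = -2$)
$n{\left(-3 \right)} + 143 \cdot 441 = -2 + 143 \cdot 441 = -2 + 63063 = 63061$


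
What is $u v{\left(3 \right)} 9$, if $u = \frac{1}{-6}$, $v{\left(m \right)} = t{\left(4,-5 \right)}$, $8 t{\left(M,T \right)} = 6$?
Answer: $- \frac{9}{8} \approx -1.125$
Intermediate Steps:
$t{\left(M,T \right)} = \frac{3}{4}$ ($t{\left(M,T \right)} = \frac{1}{8} \cdot 6 = \frac{3}{4}$)
$v{\left(m \right)} = \frac{3}{4}$
$u = - \frac{1}{6} \approx -0.16667$
$u v{\left(3 \right)} 9 = \left(- \frac{1}{6}\right) \frac{3}{4} \cdot 9 = \left(- \frac{1}{8}\right) 9 = - \frac{9}{8}$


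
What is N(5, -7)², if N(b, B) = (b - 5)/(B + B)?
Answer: 0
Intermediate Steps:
N(b, B) = (-5 + b)/(2*B) (N(b, B) = (-5 + b)/((2*B)) = (-5 + b)*(1/(2*B)) = (-5 + b)/(2*B))
N(5, -7)² = ((½)*(-5 + 5)/(-7))² = ((½)*(-⅐)*0)² = 0² = 0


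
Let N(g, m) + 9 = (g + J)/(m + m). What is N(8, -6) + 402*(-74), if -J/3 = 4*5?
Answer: -89258/3 ≈ -29753.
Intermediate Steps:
J = -60 (J = -12*5 = -3*20 = -60)
N(g, m) = -9 + (-60 + g)/(2*m) (N(g, m) = -9 + (g - 60)/(m + m) = -9 + (-60 + g)/((2*m)) = -9 + (-60 + g)*(1/(2*m)) = -9 + (-60 + g)/(2*m))
N(8, -6) + 402*(-74) = (½)*(-60 + 8 - 18*(-6))/(-6) + 402*(-74) = (½)*(-⅙)*(-60 + 8 + 108) - 29748 = (½)*(-⅙)*56 - 29748 = -14/3 - 29748 = -89258/3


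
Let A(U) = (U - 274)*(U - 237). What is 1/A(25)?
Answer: 1/52788 ≈ 1.8944e-5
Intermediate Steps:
A(U) = (-274 + U)*(-237 + U)
1/A(25) = 1/(64938 + 25² - 511*25) = 1/(64938 + 625 - 12775) = 1/52788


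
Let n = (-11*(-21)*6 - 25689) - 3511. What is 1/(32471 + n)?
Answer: 1/4657 ≈ 0.00021473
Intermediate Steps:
n = -27814 (n = (231*6 - 25689) - 3511 = (1386 - 25689) - 3511 = -24303 - 3511 = -27814)
1/(32471 + n) = 1/(32471 - 27814) = 1/4657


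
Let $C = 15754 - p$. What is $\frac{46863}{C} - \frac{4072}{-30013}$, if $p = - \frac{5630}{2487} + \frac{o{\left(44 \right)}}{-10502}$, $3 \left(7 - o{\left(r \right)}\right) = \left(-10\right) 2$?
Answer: $\frac{12803787270742082}{4117079291381795} \approx 3.1099$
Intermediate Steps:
$o{\left(r \right)} = \frac{41}{3}$ ($o{\left(r \right)} = 7 - \frac{\left(-10\right) 2}{3} = 7 - - \frac{20}{3} = 7 + \frac{20}{3} = \frac{41}{3}$)
$p = - \frac{19720083}{8706158}$ ($p = - \frac{5630}{2487} + \frac{41}{3 \left(-10502\right)} = \left(-5630\right) \frac{1}{2487} + \frac{41}{3} \left(- \frac{1}{10502}\right) = - \frac{5630}{2487} - \frac{41}{31506} = - \frac{19720083}{8706158} \approx -2.2651$)
$C = \frac{137176533215}{8706158}$ ($C = 15754 - - \frac{19720083}{8706158} = 15754 + \frac{19720083}{8706158} = \frac{137176533215}{8706158} \approx 15756.0$)
$\frac{46863}{C} - \frac{4072}{-30013} = \frac{46863}{\frac{137176533215}{8706158}} - \frac{4072}{-30013} = 46863 \cdot \frac{8706158}{137176533215} - - \frac{4072}{30013} = \frac{407996682354}{137176533215} + \frac{4072}{30013} = \frac{12803787270742082}{4117079291381795}$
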